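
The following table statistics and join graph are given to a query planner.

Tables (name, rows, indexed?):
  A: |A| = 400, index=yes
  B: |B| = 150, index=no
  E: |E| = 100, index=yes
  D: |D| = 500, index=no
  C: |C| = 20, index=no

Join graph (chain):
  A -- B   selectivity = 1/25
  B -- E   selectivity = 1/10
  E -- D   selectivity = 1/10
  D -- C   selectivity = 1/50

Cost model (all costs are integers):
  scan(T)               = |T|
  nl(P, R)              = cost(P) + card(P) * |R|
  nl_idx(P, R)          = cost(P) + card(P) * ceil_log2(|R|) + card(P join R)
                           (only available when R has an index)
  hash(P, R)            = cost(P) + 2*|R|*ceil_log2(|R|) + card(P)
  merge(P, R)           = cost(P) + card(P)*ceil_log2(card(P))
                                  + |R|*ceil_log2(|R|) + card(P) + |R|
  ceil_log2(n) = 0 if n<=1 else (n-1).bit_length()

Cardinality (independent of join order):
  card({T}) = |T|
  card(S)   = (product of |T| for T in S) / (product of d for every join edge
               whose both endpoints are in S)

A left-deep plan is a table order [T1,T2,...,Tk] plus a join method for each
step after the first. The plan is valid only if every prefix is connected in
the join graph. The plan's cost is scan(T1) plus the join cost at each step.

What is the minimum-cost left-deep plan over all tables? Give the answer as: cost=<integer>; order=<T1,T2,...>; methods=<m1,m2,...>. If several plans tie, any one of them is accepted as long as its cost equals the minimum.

cost=44400; order=D,C,E,B,A; methods=hash,hash,hash,hash

Selinger DP (subsets sized 1..n):
  {A}: scan cost=400, card=400
  {B}: scan cost=150, card=150
  {E}: scan cost=100, card=100
  {D}: scan cost=500, card=500
  {C}: scan cost=20, card=20
  {AB}: card=2400; try (B,hash)→3200, (A,nl_idx)→3900, (A,merge)→5500, (B,merge)→5750, (A,hash)→7500, (A,nl)→60150 …(+1); best=3200 via (B,hash)
  {BE}: card=1500; try (E,hash)→1700, (B,merge)→2250, (E,merge)→2300, (B,hash)→2600, (E,nl_idx)→2700, (B,nl)→15100 …(+1); best=1700 via (E,hash)
  {DE}: card=5000; try (E,hash)→2400, (D,merge)→5900, (E,merge)→6300, (E,nl_idx)→9000, (D,hash)→9200, (D,nl)→50100 …(+1); best=2400 via (E,hash)
  {CD}: card=200; try (C,hash)→1200, (D,merge)→5140, (C,merge)→5620, (D,hash)→9040, (D,nl)→10020, (C,nl)→10500; best=1200 via (C,hash)
  {ABE}: card=24000; try (E,hash)→7000, (A,hash)→10400, (A,merge)→23700, (E,merge)→35200, (A,nl_idx)→39200, (E,nl_idx)→44000 …(+2); best=7000 via (E,hash)
  {BDE}: card=75000; try (B,hash)→9800, (D,hash)→12200, (D,merge)→24700, (B,merge)→73750, (D,nl)→751700, (B,nl)→752400; best=9800 via (B,hash)
  {CDE}: card=2000; try (E,hash)→2800, (E,merge)→3800, (E,nl_idx)→4600, (C,hash)→7600, (E,nl)→21200, (C,merge)→72520 …(+1); best=2800 via (E,hash)
  {ABDE}: card=1200000; try (D,hash)→40000, (A,hash)→92000, (D,merge)→396000, (A,merge)→1363800, (A,nl_idx)→1884800, (D,nl)→12007000 …(+1); best=40000 via (D,hash)
  {BCDE}: card=30000; try (B,hash)→7200, (B,merge)→28150, (C,hash)→85000, (B,nl)→302800, (C,merge)→1359920, (C,nl)→1509800; best=7200 via (B,hash)
  {ABCDE}: card=480000; try (A,hash)→44400, (A,merge)→491200, (A,nl_idx)→757200, (C,hash)→1240200, (A,nl)→12007200, (C,nl)→24040000 …(+1); best=44400 via (A,hash)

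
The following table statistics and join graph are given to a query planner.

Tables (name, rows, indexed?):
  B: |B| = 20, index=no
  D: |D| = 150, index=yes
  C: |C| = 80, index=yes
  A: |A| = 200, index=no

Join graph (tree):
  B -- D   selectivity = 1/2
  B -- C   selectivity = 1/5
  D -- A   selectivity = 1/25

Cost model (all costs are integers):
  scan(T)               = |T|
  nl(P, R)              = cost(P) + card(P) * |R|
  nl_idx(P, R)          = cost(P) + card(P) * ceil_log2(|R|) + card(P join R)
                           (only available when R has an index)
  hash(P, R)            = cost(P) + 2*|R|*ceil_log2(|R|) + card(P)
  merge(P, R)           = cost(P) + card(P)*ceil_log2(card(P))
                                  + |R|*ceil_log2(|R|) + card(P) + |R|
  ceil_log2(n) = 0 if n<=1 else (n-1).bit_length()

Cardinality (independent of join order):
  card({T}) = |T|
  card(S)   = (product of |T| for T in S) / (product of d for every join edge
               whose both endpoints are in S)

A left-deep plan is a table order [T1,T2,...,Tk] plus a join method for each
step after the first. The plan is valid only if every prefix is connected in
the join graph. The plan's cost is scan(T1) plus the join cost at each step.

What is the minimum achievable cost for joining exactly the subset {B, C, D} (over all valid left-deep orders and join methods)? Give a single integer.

3080

Selinger DP over subsets of {B,C,D}:
  {B}: scan cost=20, card=20
  {D}: scan cost=150, card=150
  {C}: scan cost=80, card=80
  {BD}: card=1500; try (B,hash)→500, (D,merge)→1490, (B,merge)→1620, (D,nl_idx)→1680, (D,hash)→2440, (D,nl)→3020 …(+1); best=500 via (B,hash)
  {BC}: card=320; try (B,hash)→360, (C,nl_idx)→480, (C,merge)→780, (B,merge)→840, (C,hash)→1160, (C,nl)→1620 …(+1); best=360 via (B,hash)
  {BCD}: card=24000; try (D,hash)→3080, (C,hash)→3120, (D,merge)→4910, (C,merge)→19140, (D,nl_idx)→26920, (C,nl_idx)→35000 …(+2); best=3080 via (D,hash)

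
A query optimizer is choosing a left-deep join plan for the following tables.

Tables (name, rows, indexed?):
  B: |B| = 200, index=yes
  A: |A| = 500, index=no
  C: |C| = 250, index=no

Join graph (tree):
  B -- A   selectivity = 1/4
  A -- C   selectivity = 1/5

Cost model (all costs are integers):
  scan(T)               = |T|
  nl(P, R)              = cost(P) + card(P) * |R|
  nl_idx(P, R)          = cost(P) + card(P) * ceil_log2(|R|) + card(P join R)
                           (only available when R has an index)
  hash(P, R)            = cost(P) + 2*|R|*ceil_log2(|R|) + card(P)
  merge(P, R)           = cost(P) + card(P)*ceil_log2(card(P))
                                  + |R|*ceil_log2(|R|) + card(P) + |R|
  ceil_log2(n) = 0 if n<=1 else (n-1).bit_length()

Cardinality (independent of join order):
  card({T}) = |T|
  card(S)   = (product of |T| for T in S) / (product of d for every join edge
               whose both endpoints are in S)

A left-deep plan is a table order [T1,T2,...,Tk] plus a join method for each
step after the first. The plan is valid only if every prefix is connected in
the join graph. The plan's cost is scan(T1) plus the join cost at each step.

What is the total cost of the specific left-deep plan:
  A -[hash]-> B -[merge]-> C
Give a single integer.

step 1: scan A: cost=500, card=500
step 2: join B via hash
    card(P join B) = 500*200/(4) = 25000
    cost = 500 + 2*200*8 + 500 = 4200
step 3: join C via merge
    card(P join C) = 25000*250/(5) = 1250000
    cost = 4200 + 25000*15 + 250*8 + 25000 + 250 = 406450

406450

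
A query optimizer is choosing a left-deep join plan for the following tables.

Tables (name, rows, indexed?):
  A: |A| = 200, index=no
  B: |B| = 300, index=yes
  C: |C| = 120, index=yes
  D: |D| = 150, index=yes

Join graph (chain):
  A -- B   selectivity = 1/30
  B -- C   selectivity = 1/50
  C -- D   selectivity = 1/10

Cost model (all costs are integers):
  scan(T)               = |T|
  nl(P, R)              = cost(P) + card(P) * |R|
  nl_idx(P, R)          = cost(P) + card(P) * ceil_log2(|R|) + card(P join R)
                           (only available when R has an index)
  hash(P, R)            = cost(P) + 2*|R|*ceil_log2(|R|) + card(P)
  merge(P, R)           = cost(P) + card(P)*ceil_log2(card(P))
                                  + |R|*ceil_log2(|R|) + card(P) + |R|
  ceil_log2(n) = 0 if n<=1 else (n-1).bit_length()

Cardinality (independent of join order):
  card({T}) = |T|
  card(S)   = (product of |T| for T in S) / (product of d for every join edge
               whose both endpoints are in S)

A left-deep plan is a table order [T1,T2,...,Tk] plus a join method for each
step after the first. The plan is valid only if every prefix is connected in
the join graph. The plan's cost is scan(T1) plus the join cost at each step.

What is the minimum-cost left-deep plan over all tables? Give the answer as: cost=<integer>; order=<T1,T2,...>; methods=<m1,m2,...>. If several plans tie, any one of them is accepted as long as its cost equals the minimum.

Selinger DP (subsets sized 1..n):
  {A}: scan cost=200, card=200
  {B}: scan cost=300, card=300
  {C}: scan cost=120, card=120
  {D}: scan cost=150, card=150
  {AB}: card=2000; try (A,hash)→3800, (B,nl_idx)→4000, (B,merge)→5000, (A,merge)→5100, (B,hash)→5800, (B,nl)→60200 …(+1); best=3800 via (A,hash)
  {BC}: card=720; try (B,nl_idx)→1920, (C,hash)→2280, (C,nl_idx)→3120, (B,merge)→4080, (C,merge)→4260, (B,hash)→5640 …(+2); best=1920 via (B,nl_idx)
  {CD}: card=1800; try (C,hash)→1980, (D,merge)→2430, (C,merge)→2460, (D,hash)→2640, (D,nl_idx)→2880, (C,nl_idx)→3000 …(+2); best=1980 via (C,hash)
  {ABC}: card=4800; try (A,hash)→5840, (C,hash)→7480, (A,merge)→11640, (C,nl_idx)→22600, (C,merge)→28760, (A,nl)→145920 …(+1); best=5840 via (A,hash)
  {BCD}: card=10800; try (D,hash)→5040, (B,hash)→9180, (D,merge)→11190, (D,nl_idx)→18480, (B,merge)→26580, (B,nl_idx)→28980 …(+2); best=5040 via (D,hash)
  {ABCD}: card=72000; try (D,hash)→13040, (A,hash)→19040, (D,merge)→74390, (D,nl_idx)→116240, (A,merge)→168840, (D,nl)→725840 …(+1); best=13040 via (D,hash)

cost=13040; order=C,B,A,D; methods=nl_idx,hash,hash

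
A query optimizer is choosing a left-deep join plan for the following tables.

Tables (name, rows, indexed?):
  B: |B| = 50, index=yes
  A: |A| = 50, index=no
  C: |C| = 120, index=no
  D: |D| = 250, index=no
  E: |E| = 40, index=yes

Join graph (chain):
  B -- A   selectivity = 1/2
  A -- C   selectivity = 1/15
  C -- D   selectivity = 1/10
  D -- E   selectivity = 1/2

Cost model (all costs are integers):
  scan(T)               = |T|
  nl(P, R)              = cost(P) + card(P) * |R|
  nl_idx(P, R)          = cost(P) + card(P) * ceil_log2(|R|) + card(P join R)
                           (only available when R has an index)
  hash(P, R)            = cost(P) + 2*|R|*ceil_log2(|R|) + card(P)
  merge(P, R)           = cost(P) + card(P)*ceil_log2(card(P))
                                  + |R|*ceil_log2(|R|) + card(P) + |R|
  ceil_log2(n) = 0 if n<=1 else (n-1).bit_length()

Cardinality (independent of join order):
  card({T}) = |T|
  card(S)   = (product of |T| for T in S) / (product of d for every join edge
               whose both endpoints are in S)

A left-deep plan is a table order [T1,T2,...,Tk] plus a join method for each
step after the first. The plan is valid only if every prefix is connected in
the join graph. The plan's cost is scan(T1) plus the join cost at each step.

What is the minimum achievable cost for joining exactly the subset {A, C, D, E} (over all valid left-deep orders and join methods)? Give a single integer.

15720

Selinger DP over subsets of {A,C,D,E}:
  {A}: scan cost=50, card=50
  {C}: scan cost=120, card=120
  {D}: scan cost=250, card=250
  {E}: scan cost=40, card=40
  {AC}: card=400; try (A,hash)→840, (C,merge)→1360, (A,merge)→1430, (C,hash)→1780, (C,nl)→6050, (A,nl)→6120; best=840 via (A,hash)
  {CD}: card=3000; try (C,hash)→2180, (D,merge)→3330, (C,merge)→3460, (D,hash)→4240, (D,nl)→30120, (C,nl)→30250; best=2180 via (C,hash)
  {DE}: card=5000; try (E,hash)→980, (D,merge)→2570, (E,merge)→2780, (D,hash)→4080, (E,nl_idx)→6750, (D,nl)→10040 …(+1); best=980 via (E,hash)
  {ACD}: card=10000; try (D,hash)→5240, (A,hash)→5780, (D,merge)→7090, (A,merge)→41530, (D,nl)→100840, (A,nl)→152180; best=5240 via (D,hash)
  {CDE}: card=60000; try (E,hash)→5660, (C,hash)→7660, (E,merge)→41460, (C,merge)→71940, (E,nl_idx)→80180, (E,nl)→122180 …(+1); best=5660 via (E,hash)
  {ACDE}: card=200000; try (E,hash)→15720, (A,hash)→66260, (E,merge)→155520, (E,nl_idx)→265240, (E,nl)→405240, (A,merge)→1026010 …(+1); best=15720 via (E,hash)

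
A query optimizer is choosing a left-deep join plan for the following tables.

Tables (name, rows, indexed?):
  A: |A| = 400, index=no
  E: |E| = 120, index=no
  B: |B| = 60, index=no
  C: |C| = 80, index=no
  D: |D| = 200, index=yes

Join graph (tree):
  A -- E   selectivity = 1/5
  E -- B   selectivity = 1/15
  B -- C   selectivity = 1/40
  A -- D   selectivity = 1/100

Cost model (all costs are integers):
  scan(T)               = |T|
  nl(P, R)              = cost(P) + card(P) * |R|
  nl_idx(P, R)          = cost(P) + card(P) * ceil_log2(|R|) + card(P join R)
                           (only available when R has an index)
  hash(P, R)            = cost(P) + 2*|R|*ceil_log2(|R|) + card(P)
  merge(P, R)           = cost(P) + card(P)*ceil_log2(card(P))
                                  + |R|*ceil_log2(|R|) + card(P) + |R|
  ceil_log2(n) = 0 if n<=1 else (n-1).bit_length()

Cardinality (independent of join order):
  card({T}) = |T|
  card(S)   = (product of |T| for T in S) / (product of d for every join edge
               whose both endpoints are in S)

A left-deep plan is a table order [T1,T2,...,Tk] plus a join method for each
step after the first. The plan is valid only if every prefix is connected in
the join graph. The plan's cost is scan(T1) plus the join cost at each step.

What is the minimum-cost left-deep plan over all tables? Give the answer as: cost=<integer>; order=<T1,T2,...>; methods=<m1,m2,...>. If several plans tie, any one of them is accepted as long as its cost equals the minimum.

cost=90720; order=E,B,C,A,D; methods=hash,hash,hash,hash

Selinger DP (subsets sized 1..n):
  {A}: scan cost=400, card=400
  {E}: scan cost=120, card=120
  {B}: scan cost=60, card=60
  {C}: scan cost=80, card=80
  {D}: scan cost=200, card=200
  {AE}: card=9600; try (E,hash)→2480, (A,merge)→5080, (E,merge)→5360, (A,hash)→7440, (A,nl)→48120, (E,nl)→48400; best=2480 via (E,hash)
  {AD}: card=800; try (D,hash)→4000, (D,nl_idx)→4400, (A,merge)→6000, (D,merge)→6200, (A,hash)→7600, (A,nl)→80200 …(+1); best=4000 via (D,hash)
  {BE}: card=480; try (B,hash)→960, (E,merge)→1440, (B,merge)→1500, (E,hash)→1800, (E,nl)→7260, (B,nl)→7320; best=960 via (B,hash)
  {BC}: card=120; try (B,hash)→880, (C,merge)→1120, (B,merge)→1140, (C,hash)→1240, (C,nl)→4860, (B,nl)→4880; best=880 via (B,hash)
  {ABE}: card=38400; try (A,hash)→8640, (A,merge)→9760, (B,hash)→12800, (B,merge)→146900, (A,nl)→192960, (B,nl)→578480; best=8640 via (A,hash)
  {ADE}: card=19200; try (E,hash)→6480, (E,merge)→13760, (D,hash)→15280, (D,nl_idx)→98480, (E,nl)→100000, (D,merge)→148280 …(+1); best=6480 via (E,hash)
  {BCE}: card=960; try (C,hash)→2560, (E,hash)→2680, (E,merge)→2800, (C,merge)→6400, (E,nl)→15280, (C,nl)→39360; best=2560 via (C,hash)
  {ABCE}: card=76800; try (A,hash)→10720, (A,merge)→17120, (C,hash)→48160, (A,nl)→386560, (C,merge)→662080, (C,nl)→3080640; best=10720 via (A,hash)
  {ABDE}: card=76800; try (B,hash)→26400, (D,hash)→50240, (B,merge)→314100, (D,nl_idx)→392640, (D,merge)→663240, (B,nl)→1158480 …(+1); best=26400 via (B,hash)
  {ABCDE}: card=153600; try (D,hash)→90720, (C,hash)→104320, (D,nl_idx)→778720, (D,merge)→1394920, (C,merge)→1409440, (C,nl)→6170400 …(+1); best=90720 via (D,hash)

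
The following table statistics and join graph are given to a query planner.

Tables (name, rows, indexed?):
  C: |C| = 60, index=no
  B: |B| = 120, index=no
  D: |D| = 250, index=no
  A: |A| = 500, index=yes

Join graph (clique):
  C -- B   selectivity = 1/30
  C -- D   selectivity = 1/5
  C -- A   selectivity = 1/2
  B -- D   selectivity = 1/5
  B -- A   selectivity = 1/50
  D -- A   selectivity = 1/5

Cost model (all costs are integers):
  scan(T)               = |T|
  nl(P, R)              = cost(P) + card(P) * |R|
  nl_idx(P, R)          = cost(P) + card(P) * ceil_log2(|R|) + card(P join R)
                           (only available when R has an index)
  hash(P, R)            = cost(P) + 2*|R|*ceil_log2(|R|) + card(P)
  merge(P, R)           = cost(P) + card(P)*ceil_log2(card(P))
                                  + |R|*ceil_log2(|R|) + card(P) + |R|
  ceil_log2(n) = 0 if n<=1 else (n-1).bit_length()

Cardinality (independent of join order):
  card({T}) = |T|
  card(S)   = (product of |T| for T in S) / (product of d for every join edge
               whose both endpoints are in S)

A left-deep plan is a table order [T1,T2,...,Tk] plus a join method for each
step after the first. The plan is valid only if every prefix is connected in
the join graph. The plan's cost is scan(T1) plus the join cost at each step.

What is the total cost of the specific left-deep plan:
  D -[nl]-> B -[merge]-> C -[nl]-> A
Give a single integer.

1314670

step 1: scan D: cost=250, card=250
step 2: join B via nl
    card(P join B) = 250*120/(5) = 6000
    cost = 250 + 250*120 = 30250
step 3: join C via merge
    card(P join C) = 6000*60/(30*5) = 2400
    cost = 30250 + 6000*13 + 60*6 + 6000 + 60 = 114670
step 4: join A via nl
    card(P join A) = 2400*500/(2*50*5) = 2400
    cost = 114670 + 2400*500 = 1314670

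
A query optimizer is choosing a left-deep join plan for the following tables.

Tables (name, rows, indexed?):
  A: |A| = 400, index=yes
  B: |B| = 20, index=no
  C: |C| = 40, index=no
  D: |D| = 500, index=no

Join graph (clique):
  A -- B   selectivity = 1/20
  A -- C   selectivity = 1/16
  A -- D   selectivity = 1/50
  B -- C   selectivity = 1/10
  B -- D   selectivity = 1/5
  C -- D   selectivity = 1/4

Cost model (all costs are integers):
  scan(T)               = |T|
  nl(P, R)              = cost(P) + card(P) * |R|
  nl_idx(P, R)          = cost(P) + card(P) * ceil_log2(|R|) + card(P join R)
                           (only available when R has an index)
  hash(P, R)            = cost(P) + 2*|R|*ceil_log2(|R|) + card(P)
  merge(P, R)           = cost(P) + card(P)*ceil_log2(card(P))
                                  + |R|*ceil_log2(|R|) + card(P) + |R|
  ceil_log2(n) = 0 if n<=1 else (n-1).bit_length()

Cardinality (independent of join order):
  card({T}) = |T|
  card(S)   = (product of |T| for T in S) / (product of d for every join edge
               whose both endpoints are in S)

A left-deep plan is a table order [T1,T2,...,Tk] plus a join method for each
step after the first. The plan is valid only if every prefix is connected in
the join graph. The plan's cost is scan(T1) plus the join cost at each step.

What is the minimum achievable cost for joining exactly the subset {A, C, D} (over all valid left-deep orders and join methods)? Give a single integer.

11280

Selinger DP over subsets of {A,C,D}:
  {A}: scan cost=400, card=400
  {C}: scan cost=40, card=40
  {D}: scan cost=500, card=500
  {AC}: card=1000; try (C,hash)→1280, (A,nl_idx)→1400, (A,merge)→4320, (C,merge)→4680, (A,hash)→7280, (A,nl)→16040 …(+1); best=1280 via (C,hash)
  {AD}: card=4000; try (A,hash)→8200, (A,nl_idx)→9000, (D,merge)→9400, (A,merge)→9500, (D,hash)→9800, (D,nl)→200400 …(+1); best=8200 via (A,hash)
  {CD}: card=5000; try (C,hash)→1480, (D,merge)→5320, (C,merge)→5780, (D,hash)→9080, (D,nl)→20040, (C,nl)→20500; best=1480 via (C,hash)
  {ACD}: card=2500; try (D,hash)→11280, (C,hash)→12680, (A,hash)→13680, (D,merge)→17280, (A,nl_idx)→48980, (C,merge)→60480 …(+4); best=11280 via (D,hash)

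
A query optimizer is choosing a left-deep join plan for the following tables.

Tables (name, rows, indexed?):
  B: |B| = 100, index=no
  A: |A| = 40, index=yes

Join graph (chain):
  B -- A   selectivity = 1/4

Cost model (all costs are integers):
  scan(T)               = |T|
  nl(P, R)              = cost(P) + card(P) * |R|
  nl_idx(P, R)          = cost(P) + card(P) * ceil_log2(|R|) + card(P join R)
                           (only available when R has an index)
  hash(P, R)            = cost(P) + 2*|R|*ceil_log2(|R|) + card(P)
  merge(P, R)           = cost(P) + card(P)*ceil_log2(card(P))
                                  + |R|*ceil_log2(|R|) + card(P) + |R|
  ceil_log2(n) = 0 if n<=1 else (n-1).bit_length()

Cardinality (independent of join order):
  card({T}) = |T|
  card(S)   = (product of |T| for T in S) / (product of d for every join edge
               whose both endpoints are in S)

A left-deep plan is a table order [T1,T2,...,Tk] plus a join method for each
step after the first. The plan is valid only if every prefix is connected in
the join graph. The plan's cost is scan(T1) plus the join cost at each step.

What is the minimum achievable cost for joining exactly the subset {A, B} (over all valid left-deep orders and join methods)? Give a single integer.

Selinger DP over subsets of {A,B}:
  {B}: scan cost=100, card=100
  {A}: scan cost=40, card=40
  {AB}: card=1000; try (A,hash)→680, (B,merge)→1120, (A,merge)→1180, (B,hash)→1480, (A,nl_idx)→1700, (B,nl)→4040 …(+1); best=680 via (A,hash)

680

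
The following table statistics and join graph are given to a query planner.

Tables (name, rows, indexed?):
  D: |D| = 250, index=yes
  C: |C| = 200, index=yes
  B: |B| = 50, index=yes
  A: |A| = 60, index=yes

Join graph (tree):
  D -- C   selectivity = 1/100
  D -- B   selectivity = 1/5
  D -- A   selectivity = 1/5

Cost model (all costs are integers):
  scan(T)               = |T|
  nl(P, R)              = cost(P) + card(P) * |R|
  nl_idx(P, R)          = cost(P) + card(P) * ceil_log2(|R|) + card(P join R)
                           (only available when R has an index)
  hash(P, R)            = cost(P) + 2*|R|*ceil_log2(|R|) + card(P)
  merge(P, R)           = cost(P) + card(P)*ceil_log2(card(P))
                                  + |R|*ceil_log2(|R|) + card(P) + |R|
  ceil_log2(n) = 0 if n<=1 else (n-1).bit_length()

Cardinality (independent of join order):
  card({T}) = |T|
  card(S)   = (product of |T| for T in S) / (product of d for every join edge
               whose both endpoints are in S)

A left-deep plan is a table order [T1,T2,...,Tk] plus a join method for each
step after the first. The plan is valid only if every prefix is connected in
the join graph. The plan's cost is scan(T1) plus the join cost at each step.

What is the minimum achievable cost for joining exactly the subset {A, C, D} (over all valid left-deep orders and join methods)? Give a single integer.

3520

Selinger DP over subsets of {A,C,D}:
  {D}: scan cost=250, card=250
  {C}: scan cost=200, card=200
  {A}: scan cost=60, card=60
  {CD}: card=500; try (D,nl_idx)→2300, (C,nl_idx)→2750, (C,hash)→3700, (D,merge)→4250, (C,merge)→4300, (D,hash)→4400 …(+2); best=2300 via (D,nl_idx)
  {AD}: card=3000; try (A,hash)→1220, (D,merge)→2730, (A,merge)→2920, (D,nl_idx)→3540, (D,hash)→4120, (A,nl_idx)→4750 …(+2); best=1220 via (A,hash)
  {ACD}: card=6000; try (A,hash)→3520, (C,hash)→7420, (A,merge)→7720, (A,nl_idx)→11300, (C,nl_idx)→31220, (A,nl)→32300 …(+2); best=3520 via (A,hash)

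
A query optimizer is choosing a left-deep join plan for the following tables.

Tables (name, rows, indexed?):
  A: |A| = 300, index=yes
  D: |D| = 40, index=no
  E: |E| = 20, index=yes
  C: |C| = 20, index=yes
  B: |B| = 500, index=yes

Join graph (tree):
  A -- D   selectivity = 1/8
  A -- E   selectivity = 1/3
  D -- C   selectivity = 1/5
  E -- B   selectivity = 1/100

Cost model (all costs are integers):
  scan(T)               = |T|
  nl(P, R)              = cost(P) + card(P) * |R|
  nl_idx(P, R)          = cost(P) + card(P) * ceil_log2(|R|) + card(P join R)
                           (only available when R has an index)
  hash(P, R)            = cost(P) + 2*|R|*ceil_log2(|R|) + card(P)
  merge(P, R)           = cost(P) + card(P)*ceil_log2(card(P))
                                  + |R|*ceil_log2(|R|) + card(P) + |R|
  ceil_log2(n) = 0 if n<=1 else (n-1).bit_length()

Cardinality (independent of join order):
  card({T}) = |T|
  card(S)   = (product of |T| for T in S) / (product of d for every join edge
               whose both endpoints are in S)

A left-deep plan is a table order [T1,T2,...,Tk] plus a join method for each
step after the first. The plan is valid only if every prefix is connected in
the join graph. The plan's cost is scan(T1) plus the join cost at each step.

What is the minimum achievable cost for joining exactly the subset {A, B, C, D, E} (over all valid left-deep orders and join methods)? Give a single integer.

Selinger DP over subsets of {A,B,C,D,E}:
  {A}: scan cost=300, card=300
  {D}: scan cost=40, card=40
  {E}: scan cost=20, card=20
  {C}: scan cost=20, card=20
  {B}: scan cost=500, card=500
  {AD}: card=1500; try (D,hash)→1080, (A,nl_idx)→1900, (A,merge)→3320, (D,merge)→3580, (A,hash)→5480, (A,nl)→12040 …(+1); best=1080 via (D,hash)
  {AE}: card=2000; try (E,hash)→800, (A,nl_idx)→2200, (A,merge)→3140, (E,merge)→3420, (E,nl_idx)→3800, (A,hash)→5440 …(+2); best=800 via (E,hash)
  {CD}: card=160; try (C,hash)→280, (C,nl_idx)→400, (D,merge)→420, (C,merge)→440, (D,hash)→520, (D,nl)→820 …(+1); best=280 via (C,hash)
  {BE}: card=100; try (B,nl_idx)→300, (E,hash)→1200, (E,nl_idx)→3100, (B,merge)→5140, (E,merge)→5620, (B,hash)→9040 …(+2); best=300 via (B,nl_idx)
  {ADE}: card=10000; try (E,hash)→2780, (D,hash)→3280, (E,nl_idx)→18580, (E,merge)→19200, (D,merge)→25080, (E,nl)→31080 …(+1); best=2780 via (E,hash)
  {ACD}: card=6000; try (C,hash)→2780, (A,merge)→4720, (A,hash)→5840, (A,nl_idx)→7720, (C,nl_idx)→14580, (C,merge)→19200 …(+2); best=2780 via (C,hash)
  {ABE}: card=10000; try (A,merge)→4100, (A,hash)→5800, (A,nl_idx)→11200, (B,hash)→11800, (B,nl_idx)→28800, (B,merge)→29800 …(+2); best=4100 via (A,merge)
  {ACDE}: card=40000; try (E,hash)→8980, (C,hash)→12980, (E,nl_idx)→72780, (E,merge)→86900, (C,nl_idx)→92780, (E,nl)→122780 …(+2); best=8980 via (E,hash)
  {ABDE}: card=50000; try (D,hash)→14580, (B,hash)→21780, (B,nl_idx)→142780, (D,merge)→154380, (B,merge)→157780, (D,nl)→404100 …(+1); best=14580 via (D,hash)
  {ABCDE}: card=200000; try (B,hash)→57980, (C,hash)→64780, (C,nl_idx)→464580, (B,nl_idx)→568980, (B,merge)→693980, (C,merge)→864700 …(+2); best=57980 via (B,hash)

57980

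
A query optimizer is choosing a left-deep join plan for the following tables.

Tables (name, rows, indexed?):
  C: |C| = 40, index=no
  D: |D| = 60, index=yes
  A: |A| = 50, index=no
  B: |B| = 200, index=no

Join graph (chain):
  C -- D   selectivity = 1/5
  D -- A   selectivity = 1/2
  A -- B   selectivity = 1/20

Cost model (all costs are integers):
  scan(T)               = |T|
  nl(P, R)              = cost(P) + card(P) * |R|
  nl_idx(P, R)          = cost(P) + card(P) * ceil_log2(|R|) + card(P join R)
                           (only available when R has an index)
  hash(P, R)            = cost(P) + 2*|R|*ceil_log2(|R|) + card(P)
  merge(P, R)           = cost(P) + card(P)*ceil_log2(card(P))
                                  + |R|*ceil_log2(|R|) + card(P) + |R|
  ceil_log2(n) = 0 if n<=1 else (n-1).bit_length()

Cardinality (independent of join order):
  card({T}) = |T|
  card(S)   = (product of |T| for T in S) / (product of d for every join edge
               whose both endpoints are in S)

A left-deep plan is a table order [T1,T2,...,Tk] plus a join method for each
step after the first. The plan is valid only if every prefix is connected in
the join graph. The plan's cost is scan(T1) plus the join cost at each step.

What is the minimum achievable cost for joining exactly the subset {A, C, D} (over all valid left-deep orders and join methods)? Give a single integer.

Selinger DP over subsets of {A,C,D}:
  {C}: scan cost=40, card=40
  {D}: scan cost=60, card=60
  {A}: scan cost=50, card=50
  {CD}: card=480; try (C,hash)→600, (D,merge)→740, (D,nl_idx)→760, (C,merge)→760, (D,hash)→800, (D,nl)→2440 …(+1); best=600 via (C,hash)
  {AD}: card=1500; try (A,hash)→720, (D,hash)→820, (D,merge)→820, (A,merge)→830, (D,nl_idx)→1850, (D,nl)→3050 …(+1); best=720 via (A,hash)
  {ACD}: card=12000; try (A,hash)→1680, (C,hash)→2700, (A,merge)→5750, (C,merge)→19000, (A,nl)→24600, (C,nl)→60720; best=1680 via (A,hash)

1680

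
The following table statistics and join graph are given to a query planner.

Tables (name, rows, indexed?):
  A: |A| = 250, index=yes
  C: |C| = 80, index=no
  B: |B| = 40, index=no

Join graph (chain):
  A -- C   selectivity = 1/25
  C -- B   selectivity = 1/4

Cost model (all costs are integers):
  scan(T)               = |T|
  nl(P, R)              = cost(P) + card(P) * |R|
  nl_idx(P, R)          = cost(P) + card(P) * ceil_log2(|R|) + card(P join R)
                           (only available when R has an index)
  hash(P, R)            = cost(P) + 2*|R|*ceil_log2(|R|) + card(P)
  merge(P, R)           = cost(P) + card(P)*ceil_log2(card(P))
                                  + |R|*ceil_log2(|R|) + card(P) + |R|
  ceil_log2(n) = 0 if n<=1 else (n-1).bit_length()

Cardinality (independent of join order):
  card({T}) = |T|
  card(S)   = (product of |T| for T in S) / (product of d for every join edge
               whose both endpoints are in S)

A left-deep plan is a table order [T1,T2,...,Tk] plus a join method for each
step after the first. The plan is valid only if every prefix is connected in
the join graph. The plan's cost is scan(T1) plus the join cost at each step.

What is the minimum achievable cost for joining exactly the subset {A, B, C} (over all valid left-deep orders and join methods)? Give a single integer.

2800

Selinger DP over subsets of {A,B,C}:
  {A}: scan cost=250, card=250
  {C}: scan cost=80, card=80
  {B}: scan cost=40, card=40
  {AC}: card=800; try (A,nl_idx)→1520, (C,hash)→1620, (A,merge)→2970, (C,merge)→3140, (A,hash)→4160, (A,nl)→20080 …(+1); best=1520 via (A,nl_idx)
  {BC}: card=800; try (B,hash)→640, (C,merge)→960, (B,merge)→1000, (C,hash)→1200, (C,nl)→3240, (B,nl)→3280; best=640 via (B,hash)
  {ABC}: card=8000; try (B,hash)→2800, (A,hash)→5440, (B,merge)→10600, (A,merge)→11690, (A,nl_idx)→15040, (B,nl)→33520 …(+1); best=2800 via (B,hash)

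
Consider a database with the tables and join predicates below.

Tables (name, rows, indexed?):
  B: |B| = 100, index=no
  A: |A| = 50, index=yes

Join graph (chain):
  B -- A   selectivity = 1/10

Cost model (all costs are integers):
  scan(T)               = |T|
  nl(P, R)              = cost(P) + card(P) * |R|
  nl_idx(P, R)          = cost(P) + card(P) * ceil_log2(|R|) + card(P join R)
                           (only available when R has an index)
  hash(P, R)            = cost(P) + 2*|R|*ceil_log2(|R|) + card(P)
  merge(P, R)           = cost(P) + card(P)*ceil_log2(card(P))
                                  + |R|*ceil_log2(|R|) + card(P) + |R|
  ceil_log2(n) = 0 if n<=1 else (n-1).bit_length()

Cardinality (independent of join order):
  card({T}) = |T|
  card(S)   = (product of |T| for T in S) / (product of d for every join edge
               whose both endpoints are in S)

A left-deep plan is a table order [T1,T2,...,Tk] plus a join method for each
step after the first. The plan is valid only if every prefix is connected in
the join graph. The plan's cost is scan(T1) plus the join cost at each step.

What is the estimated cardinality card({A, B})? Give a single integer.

Tables in S: A(50), B(100)
Edges inside S: B-A(d=10)
numerator = 50 * 100 = 5000
denominator = 10 = 10
card(S) = 5000 / 10 = 500

500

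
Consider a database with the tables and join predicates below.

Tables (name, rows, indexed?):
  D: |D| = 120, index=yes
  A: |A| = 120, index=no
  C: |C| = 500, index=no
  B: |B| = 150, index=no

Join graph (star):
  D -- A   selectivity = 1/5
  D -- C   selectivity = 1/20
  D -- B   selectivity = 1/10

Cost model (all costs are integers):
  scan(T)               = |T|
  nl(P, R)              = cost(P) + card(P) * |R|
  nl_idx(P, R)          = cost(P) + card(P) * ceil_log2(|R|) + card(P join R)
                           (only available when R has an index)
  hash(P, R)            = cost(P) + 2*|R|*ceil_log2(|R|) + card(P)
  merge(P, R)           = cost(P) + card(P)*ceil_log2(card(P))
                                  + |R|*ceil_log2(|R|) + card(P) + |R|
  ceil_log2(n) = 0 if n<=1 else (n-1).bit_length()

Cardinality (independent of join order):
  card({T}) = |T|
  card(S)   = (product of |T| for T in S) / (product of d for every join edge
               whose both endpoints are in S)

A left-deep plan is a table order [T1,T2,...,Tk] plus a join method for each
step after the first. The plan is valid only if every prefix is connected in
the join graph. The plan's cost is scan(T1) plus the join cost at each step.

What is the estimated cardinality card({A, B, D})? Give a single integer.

43200

Tables in S: A(120), B(150), D(120)
Edges inside S: D-A(d=5), D-B(d=10)
numerator = 120 * 150 * 120 = 2160000
denominator = 5 * 10 = 50
card(S) = 2160000 / 50 = 43200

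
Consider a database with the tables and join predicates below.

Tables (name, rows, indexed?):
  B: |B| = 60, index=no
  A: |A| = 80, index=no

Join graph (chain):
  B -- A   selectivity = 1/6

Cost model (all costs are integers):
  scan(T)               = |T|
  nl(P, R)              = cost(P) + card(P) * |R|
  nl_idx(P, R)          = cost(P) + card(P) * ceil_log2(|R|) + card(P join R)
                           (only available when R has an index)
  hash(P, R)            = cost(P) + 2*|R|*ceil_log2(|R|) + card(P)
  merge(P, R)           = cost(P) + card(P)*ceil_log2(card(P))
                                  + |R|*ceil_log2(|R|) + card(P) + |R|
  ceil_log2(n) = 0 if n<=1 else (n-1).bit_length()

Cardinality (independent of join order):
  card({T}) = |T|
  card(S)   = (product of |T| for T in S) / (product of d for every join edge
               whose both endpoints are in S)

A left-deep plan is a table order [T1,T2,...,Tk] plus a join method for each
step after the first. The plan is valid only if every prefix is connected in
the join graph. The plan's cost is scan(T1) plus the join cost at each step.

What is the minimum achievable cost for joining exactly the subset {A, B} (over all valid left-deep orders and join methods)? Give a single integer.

Selinger DP over subsets of {A,B}:
  {B}: scan cost=60, card=60
  {A}: scan cost=80, card=80
  {AB}: card=800; try (B,hash)→880, (A,merge)→1120, (B,merge)→1140, (A,hash)→1240, (A,nl)→4860, (B,nl)→4880; best=880 via (B,hash)

880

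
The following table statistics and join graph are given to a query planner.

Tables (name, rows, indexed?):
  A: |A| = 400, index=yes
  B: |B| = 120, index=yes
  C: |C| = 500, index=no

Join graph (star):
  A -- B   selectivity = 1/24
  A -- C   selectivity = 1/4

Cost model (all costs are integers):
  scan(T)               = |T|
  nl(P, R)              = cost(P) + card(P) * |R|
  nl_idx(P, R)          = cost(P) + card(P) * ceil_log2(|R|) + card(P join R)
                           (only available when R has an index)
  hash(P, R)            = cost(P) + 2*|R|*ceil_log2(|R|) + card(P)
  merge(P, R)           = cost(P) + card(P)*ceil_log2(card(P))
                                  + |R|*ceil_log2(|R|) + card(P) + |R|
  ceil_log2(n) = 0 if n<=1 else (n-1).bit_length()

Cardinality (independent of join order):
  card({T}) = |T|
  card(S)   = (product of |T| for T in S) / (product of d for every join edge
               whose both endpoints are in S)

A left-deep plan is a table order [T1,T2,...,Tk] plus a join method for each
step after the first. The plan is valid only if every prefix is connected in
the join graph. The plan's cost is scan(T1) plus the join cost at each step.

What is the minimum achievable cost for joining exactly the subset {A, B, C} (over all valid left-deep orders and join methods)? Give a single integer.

13480

Selinger DP over subsets of {A,B,C}:
  {A}: scan cost=400, card=400
  {B}: scan cost=120, card=120
  {C}: scan cost=500, card=500
  {AB}: card=2000; try (B,hash)→2480, (A,nl_idx)→3200, (A,merge)→5080, (B,nl_idx)→5200, (B,merge)→5360, (A,hash)→7440 …(+2); best=2480 via (B,hash)
  {AC}: card=50000; try (A,hash)→8200, (C,merge)→9400, (A,merge)→9500, (C,hash)→9800, (A,nl_idx)→55000, (C,nl)→200400 …(+1); best=8200 via (A,hash)
  {ABC}: card=250000; try (C,hash)→13480, (C,merge)→31480, (B,hash)→59880, (B,nl_idx)→608200, (B,merge)→859160, (C,nl)→1002480 …(+1); best=13480 via (C,hash)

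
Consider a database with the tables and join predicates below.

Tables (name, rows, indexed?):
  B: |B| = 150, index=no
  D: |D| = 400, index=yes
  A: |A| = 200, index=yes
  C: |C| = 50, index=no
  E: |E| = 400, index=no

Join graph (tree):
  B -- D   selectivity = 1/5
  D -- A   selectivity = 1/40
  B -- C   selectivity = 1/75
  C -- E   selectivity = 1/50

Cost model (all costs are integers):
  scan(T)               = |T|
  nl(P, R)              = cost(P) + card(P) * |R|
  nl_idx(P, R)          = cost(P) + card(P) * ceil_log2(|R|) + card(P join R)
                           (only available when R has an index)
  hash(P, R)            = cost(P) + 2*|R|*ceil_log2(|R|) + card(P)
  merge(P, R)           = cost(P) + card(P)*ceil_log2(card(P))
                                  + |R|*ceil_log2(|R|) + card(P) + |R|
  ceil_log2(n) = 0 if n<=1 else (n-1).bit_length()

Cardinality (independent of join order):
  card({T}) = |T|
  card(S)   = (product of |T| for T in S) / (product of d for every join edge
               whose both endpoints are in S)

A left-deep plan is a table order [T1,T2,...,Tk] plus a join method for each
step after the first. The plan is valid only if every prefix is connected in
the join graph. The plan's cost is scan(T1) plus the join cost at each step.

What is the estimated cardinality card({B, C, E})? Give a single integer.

Tables in S: B(150), C(50), E(400)
Edges inside S: B-C(d=75), C-E(d=50)
numerator = 150 * 50 * 400 = 3000000
denominator = 75 * 50 = 3750
card(S) = 3000000 / 3750 = 800

800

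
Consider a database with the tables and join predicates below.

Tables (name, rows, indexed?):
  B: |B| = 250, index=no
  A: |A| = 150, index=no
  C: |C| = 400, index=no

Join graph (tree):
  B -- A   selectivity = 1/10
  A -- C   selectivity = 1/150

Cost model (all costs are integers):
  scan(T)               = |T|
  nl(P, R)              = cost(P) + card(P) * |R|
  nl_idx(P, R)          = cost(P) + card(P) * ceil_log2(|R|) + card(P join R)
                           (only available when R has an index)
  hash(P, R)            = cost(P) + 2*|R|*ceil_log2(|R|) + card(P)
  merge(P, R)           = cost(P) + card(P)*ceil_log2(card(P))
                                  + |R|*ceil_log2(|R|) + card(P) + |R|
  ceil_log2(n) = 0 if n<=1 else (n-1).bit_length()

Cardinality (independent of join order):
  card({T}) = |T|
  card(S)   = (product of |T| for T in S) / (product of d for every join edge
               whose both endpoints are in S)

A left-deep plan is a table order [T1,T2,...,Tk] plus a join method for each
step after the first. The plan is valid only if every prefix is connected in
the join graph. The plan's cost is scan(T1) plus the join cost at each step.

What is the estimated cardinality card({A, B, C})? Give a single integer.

Tables in S: A(150), B(250), C(400)
Edges inside S: B-A(d=10), A-C(d=150)
numerator = 150 * 250 * 400 = 15000000
denominator = 10 * 150 = 1500
card(S) = 15000000 / 1500 = 10000

10000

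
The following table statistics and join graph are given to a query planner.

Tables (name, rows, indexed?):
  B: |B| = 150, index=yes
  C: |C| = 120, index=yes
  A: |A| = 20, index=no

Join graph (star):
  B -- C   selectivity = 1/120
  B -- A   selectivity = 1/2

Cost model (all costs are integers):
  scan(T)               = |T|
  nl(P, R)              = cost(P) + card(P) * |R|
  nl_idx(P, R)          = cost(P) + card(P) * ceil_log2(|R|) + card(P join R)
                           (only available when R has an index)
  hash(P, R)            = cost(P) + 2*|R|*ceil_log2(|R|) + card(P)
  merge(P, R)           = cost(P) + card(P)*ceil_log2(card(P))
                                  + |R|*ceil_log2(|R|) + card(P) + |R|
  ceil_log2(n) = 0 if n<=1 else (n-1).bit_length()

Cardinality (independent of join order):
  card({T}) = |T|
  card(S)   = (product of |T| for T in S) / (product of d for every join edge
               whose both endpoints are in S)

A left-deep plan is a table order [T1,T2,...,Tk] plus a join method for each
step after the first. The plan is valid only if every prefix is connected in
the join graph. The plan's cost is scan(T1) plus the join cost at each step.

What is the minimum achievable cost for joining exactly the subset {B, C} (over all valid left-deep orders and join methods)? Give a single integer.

1230

Selinger DP over subsets of {B,C}:
  {B}: scan cost=150, card=150
  {C}: scan cost=120, card=120
  {BC}: card=150; try (B,nl_idx)→1230, (C,nl_idx)→1350, (C,hash)→1980, (B,merge)→2430, (C,merge)→2460, (B,hash)→2640 …(+2); best=1230 via (B,nl_idx)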